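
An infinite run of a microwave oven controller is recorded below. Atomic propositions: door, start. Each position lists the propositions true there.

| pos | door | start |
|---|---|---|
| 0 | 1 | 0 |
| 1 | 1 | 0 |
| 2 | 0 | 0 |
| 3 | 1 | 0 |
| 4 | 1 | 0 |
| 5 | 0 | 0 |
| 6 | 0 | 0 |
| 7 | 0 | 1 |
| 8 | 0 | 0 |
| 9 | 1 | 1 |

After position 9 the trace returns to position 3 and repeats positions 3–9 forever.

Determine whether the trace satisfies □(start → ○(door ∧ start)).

No

start → ○(door ∧ start) must hold at every position from 0 onward. It fails at position 7, so □(start → ○(door ∧ start)) is false.
Positions where start holds: 7, 9.
Check ○(door ∧ start) at each: 7→fails, 9→fails.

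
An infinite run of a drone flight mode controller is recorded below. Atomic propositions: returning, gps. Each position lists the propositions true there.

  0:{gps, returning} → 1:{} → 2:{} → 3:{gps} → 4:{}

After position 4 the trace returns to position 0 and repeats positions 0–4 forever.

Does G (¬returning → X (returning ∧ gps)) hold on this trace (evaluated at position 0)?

Does not hold

¬returning → X (returning ∧ gps) must hold at every position from 0 onward. It fails at position 1, so G (¬returning → X (returning ∧ gps)) is false.
Positions where ¬returning holds: 1, 2, 3, 4.
Check X (returning ∧ gps) at each: 1→fails, 2→fails, 3→fails, 4→ok.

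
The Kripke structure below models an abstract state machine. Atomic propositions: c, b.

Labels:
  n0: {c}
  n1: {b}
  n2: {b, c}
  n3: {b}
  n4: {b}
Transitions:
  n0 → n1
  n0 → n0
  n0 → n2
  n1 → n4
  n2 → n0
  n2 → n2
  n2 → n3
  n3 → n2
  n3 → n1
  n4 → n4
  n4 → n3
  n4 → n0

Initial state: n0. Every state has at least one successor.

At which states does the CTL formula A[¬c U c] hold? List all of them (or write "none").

States satisfying ¬c: {n1, n3, n4}.
States satisfying c: {n0, n2}.
States satisfying A[¬c U c]: {n0, n2}.

{n0, n2}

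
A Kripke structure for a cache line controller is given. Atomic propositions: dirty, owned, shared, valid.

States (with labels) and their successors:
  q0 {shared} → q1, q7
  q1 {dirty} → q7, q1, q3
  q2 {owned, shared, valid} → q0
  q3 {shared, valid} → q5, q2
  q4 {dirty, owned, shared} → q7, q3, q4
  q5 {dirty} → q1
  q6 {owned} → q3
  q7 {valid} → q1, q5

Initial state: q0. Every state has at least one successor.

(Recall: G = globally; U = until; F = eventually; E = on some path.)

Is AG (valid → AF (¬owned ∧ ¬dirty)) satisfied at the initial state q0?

States satisfying valid → AF (¬owned ∧ ¬dirty): {q0, q1, q2, q3, q4, q5, q6, q7}.
States satisfying AG (valid → AF (¬owned ∧ ¬dirty)): {q0, q1, q2, q3, q4, q5, q6, q7}.
Every state reachable from q0 satisfies valid → AF (¬owned ∧ ¬dirty).
q0 ∈ Sat(AG (valid → AF (¬owned ∧ ¬dirty))).

Holds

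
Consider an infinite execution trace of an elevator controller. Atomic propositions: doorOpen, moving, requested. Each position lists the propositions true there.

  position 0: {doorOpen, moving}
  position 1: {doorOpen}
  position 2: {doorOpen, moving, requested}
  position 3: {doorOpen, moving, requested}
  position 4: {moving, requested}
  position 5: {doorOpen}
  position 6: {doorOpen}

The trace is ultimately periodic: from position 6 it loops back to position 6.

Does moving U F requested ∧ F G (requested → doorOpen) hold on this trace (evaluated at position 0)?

Walking from position 0: F requested first holds at position 0, and moving holds at every earlier position along the way, so moving U F requested holds.
G (requested → doorOpen) holds at position 5, which is reachable from 0, so F G (requested → doorOpen) holds.
At position 0: moving U F requested is true; F G (requested → doorOpen) is true; so moving U F requested ∧ F G (requested → doorOpen) is true.

Yes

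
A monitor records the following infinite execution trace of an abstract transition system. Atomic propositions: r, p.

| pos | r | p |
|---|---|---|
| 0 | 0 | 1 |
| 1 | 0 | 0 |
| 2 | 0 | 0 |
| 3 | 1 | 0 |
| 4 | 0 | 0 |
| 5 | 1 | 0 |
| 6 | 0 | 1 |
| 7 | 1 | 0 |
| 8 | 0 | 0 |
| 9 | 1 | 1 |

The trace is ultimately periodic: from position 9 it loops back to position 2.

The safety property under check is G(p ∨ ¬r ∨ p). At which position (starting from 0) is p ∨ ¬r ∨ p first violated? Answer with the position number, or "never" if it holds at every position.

Check p ∨ ¬r ∨ p at each position in order: 0 ✓, 1 ✓, 2 ✓.
At position 3 the labels are {r}, so p ∨ ¬r ∨ p is false there. This is the first violation.

3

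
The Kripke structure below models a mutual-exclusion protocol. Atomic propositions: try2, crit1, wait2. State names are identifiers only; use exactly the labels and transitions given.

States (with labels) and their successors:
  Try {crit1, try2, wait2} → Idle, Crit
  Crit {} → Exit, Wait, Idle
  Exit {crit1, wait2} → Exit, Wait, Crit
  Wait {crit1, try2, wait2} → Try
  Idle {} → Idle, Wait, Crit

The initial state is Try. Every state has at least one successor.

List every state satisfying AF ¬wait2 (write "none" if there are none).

States satisfying ¬wait2: {Crit, Idle}.
States satisfying AF ¬wait2: {Try, Crit, Wait, Idle}.

{Try, Crit, Wait, Idle}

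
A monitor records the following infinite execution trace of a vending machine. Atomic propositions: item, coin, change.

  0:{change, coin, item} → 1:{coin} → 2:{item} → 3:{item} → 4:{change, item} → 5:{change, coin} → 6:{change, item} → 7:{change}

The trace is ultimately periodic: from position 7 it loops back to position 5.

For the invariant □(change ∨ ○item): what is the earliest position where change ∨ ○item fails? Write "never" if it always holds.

never

change ∨ ○item holds at every position 0..7, and those are all the positions the trace ever visits, so the invariant □(change ∨ ○item) is never violated.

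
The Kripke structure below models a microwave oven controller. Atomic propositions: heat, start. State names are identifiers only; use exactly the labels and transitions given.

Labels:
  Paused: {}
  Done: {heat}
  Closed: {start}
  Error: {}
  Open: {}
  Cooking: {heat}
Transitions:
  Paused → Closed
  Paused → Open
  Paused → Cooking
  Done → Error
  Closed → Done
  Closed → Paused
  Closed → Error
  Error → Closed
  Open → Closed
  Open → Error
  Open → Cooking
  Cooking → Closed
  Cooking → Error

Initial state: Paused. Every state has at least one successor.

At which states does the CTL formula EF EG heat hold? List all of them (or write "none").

States satisfying EG heat: ∅.
States satisfying EF EG heat: ∅.

none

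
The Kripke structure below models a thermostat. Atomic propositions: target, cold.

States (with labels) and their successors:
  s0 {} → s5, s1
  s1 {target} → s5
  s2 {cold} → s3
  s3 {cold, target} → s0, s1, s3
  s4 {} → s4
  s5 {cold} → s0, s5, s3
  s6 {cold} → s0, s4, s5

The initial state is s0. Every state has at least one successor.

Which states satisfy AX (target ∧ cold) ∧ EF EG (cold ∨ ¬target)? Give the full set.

{s2}

States satisfying target ∧ cold: {s3}.
States satisfying AX (target ∧ cold): {s2}.
States satisfying EG (cold ∨ ¬target): {s0, s2, s3, s4, s5, s6}.
States satisfying EF EG (cold ∨ ¬target): {s0, s1, s2, s3, s4, s5, s6}.
States satisfying AX (target ∧ cold) ∧ EF EG (cold ∨ ¬target): {s2}.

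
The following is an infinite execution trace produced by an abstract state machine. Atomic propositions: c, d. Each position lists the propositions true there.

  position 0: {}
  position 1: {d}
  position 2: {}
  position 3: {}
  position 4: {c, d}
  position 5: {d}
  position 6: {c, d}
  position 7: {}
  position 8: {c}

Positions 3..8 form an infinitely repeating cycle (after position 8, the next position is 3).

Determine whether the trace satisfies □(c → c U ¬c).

c → c U ¬c holds at every position 0..8, and those are all positions ever visited, so □(c → c U ¬c) holds.
Positions where c holds: 4, 6, 8.
Check c U ¬c at each: 4→ok, 6→ok, 8→ok.

Holds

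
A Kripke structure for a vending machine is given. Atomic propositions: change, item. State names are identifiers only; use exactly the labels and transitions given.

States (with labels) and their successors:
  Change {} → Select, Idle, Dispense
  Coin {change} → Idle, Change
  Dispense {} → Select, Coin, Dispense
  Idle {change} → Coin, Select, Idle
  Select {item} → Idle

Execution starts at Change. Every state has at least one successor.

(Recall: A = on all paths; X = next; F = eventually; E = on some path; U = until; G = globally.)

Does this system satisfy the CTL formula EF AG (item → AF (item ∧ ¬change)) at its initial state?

States satisfying AG (item → AF (item ∧ ¬change)): {Change, Coin, Dispense, Idle, Select}.
States satisfying EF AG (item → AF (item ∧ ¬change)): {Change, Coin, Dispense, Idle, Select}.
Some path from Change reaches a state where AG (item → AF (item ∧ ¬change)) holds.
Change ∈ Sat(EF AG (item → AF (item ∧ ¬change))).

Satisfied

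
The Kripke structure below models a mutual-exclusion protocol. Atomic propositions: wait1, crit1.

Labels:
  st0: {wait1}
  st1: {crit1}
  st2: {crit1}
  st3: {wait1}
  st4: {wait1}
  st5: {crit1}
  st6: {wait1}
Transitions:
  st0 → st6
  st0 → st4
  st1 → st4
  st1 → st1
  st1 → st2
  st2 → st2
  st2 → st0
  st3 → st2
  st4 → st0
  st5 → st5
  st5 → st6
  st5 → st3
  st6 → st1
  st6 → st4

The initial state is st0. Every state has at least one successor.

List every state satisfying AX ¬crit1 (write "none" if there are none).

States satisfying ¬crit1: {st0, st3, st4, st6}.
States satisfying AX ¬crit1: {st0, st4}.

{st0, st4}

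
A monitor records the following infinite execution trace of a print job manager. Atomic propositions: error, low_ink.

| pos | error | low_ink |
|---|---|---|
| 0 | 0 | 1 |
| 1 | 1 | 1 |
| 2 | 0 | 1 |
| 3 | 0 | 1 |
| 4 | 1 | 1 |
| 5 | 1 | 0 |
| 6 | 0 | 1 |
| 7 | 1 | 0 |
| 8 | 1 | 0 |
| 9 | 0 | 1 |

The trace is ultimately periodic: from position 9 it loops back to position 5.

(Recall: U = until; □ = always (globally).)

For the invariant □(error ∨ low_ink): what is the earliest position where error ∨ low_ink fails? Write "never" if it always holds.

error ∨ low_ink holds at every position 0..9, and those are all the positions the trace ever visits, so the invariant □(error ∨ low_ink) is never violated.

never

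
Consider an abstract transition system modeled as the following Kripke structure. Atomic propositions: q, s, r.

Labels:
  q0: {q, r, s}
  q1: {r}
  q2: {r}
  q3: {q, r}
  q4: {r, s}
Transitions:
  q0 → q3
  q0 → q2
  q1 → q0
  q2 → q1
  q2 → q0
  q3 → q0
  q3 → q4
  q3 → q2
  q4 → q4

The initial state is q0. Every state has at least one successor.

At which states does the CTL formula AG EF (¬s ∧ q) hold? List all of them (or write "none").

none

States satisfying EF (¬s ∧ q): {q0, q1, q2, q3}.
States satisfying AG EF (¬s ∧ q): ∅.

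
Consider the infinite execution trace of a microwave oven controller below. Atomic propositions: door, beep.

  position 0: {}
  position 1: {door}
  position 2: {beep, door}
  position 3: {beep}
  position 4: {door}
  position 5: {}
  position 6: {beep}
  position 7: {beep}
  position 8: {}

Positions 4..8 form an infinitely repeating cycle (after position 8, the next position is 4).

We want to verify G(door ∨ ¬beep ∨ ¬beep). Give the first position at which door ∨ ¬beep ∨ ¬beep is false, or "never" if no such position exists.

3

Check door ∨ ¬beep ∨ ¬beep at each position in order: 0 ✓, 1 ✓, 2 ✓.
At position 3 the labels are {beep}, so door ∨ ¬beep ∨ ¬beep is false there. This is the first violation.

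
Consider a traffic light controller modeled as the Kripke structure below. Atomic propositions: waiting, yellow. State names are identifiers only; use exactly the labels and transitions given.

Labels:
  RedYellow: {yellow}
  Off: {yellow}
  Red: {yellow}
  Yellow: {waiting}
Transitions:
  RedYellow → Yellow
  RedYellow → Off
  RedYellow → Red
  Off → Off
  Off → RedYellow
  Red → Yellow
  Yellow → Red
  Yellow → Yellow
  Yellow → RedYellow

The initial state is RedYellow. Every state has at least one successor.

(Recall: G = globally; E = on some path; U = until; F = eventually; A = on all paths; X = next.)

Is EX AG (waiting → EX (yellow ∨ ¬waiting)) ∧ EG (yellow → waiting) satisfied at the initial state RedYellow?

Violated

States satisfying AG (waiting → EX (yellow ∨ ¬waiting)): {RedYellow, Off, Red, Yellow}.
States satisfying EX AG (waiting → EX (yellow ∨ ¬waiting)): {RedYellow, Off, Red, Yellow}.
States satisfying yellow → waiting: {Yellow}.
States satisfying EG (yellow → waiting): {Yellow}.
States satisfying EX AG (waiting → EX (yellow ∨ ¬waiting)) ∧ EG (yellow → waiting): {Yellow}.
RedYellow ∉ Sat(EX AG (waiting → EX (yellow ∨ ¬waiting)) ∧ EG (yellow → waiting)).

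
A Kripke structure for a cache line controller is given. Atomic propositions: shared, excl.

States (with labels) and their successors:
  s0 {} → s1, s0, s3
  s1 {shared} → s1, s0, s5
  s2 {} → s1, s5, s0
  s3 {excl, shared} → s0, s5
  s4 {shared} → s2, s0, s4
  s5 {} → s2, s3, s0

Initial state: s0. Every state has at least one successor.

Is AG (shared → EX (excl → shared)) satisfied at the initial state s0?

Satisfied

States satisfying shared → EX (excl → shared): {s0, s1, s2, s3, s4, s5}.
States satisfying AG (shared → EX (excl → shared)): {s0, s1, s2, s3, s4, s5}.
Every state reachable from s0 satisfies shared → EX (excl → shared).
s0 ∈ Sat(AG (shared → EX (excl → shared))).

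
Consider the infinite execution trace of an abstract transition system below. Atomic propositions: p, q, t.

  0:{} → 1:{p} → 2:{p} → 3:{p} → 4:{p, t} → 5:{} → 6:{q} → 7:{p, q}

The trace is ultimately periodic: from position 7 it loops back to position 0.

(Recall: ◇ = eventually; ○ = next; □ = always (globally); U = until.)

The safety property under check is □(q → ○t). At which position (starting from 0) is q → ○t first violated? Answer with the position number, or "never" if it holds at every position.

Check q → ○t at each position in order: 0 ✓, 1 ✓, 2 ✓, 3 ✓, 4 ✓, 5 ✓.
At position 6 the labels are {q} and the next position 7 has {p, q}, so q → ○t is false there. This is the first violation.

6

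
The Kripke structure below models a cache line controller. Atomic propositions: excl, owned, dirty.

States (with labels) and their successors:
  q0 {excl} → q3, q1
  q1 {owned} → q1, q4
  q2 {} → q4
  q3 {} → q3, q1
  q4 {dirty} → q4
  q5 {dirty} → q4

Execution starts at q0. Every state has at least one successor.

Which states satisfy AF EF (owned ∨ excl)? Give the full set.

States satisfying EF (owned ∨ excl): {q0, q1, q3}.
States satisfying AF EF (owned ∨ excl): {q0, q1, q3}.

{q0, q1, q3}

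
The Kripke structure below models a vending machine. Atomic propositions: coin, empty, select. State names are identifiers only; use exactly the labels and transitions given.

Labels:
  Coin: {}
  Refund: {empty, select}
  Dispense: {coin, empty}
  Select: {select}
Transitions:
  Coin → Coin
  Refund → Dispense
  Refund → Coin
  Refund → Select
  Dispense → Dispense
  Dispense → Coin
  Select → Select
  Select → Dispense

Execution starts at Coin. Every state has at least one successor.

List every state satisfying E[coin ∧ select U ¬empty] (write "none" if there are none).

{Coin, Select}

States satisfying coin ∧ select: ∅.
States satisfying ¬empty: {Coin, Select}.
States satisfying E[coin ∧ select U ¬empty]: {Coin, Select}.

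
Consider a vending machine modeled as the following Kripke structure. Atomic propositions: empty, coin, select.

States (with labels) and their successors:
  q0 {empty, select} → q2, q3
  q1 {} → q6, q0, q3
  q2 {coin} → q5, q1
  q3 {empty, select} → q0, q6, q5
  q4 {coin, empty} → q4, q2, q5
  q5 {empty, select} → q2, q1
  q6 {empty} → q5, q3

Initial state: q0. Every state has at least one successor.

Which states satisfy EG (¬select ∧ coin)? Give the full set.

States satisfying ¬select ∧ coin: {q2, q4}.
States satisfying EG (¬select ∧ coin): {q4}.

{q4}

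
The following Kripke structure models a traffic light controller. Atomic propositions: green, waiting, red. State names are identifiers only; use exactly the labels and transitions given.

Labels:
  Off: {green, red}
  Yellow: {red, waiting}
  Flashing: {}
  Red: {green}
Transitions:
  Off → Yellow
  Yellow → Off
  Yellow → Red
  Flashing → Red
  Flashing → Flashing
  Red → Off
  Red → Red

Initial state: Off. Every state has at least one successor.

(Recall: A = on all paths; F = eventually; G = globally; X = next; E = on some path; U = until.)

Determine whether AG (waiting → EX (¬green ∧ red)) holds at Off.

States satisfying waiting → EX (¬green ∧ red): {Off, Flashing, Red}.
States satisfying AG (waiting → EX (¬green ∧ red)): ∅.
Yellow is reachable from Off and violates waiting → EX (¬green ∧ red), so AG fails at Off.
Off ∉ Sat(AG (waiting → EX (¬green ∧ red))).

Violated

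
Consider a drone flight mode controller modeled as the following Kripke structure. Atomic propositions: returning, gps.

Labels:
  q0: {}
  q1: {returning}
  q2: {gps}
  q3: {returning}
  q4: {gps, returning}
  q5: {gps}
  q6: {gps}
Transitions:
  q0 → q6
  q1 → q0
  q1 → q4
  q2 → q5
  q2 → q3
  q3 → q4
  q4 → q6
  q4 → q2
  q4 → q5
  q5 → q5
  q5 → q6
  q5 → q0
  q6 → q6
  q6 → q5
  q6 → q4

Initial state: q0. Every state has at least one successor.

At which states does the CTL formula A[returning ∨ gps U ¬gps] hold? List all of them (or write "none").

States satisfying returning ∨ gps: {q1, q2, q3, q4, q5, q6}.
States satisfying ¬gps: {q0, q1, q3}.
States satisfying A[returning ∨ gps U ¬gps]: {q0, q1, q3}.

{q0, q1, q3}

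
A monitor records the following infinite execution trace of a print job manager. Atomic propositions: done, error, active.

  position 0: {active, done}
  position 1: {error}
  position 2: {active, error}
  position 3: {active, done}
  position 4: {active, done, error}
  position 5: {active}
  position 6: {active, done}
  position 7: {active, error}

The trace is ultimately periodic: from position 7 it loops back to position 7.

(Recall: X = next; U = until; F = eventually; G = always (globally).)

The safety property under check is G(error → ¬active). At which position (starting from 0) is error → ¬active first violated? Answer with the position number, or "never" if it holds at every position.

Check error → ¬active at each position in order: 0 ✓, 1 ✓.
At position 2 the labels are {active, error}, so error → ¬active is false there. This is the first violation.

2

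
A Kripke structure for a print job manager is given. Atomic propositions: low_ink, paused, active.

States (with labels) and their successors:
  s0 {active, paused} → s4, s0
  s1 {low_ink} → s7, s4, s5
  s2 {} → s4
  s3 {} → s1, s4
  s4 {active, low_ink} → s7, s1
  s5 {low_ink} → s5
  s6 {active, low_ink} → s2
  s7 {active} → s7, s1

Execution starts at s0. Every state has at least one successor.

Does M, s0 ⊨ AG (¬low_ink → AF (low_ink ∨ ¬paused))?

States satisfying ¬low_ink → AF (low_ink ∨ ¬paused): {s1, s2, s3, s4, s5, s6, s7}.
States satisfying AG (¬low_ink → AF (low_ink ∨ ¬paused)): {s1, s2, s3, s4, s5, s6, s7}.
s0 is reachable from s0 and violates ¬low_ink → AF (low_ink ∨ ¬paused), so AG fails at s0.
s0 ∉ Sat(AG (¬low_ink → AF (low_ink ∨ ¬paused))).

No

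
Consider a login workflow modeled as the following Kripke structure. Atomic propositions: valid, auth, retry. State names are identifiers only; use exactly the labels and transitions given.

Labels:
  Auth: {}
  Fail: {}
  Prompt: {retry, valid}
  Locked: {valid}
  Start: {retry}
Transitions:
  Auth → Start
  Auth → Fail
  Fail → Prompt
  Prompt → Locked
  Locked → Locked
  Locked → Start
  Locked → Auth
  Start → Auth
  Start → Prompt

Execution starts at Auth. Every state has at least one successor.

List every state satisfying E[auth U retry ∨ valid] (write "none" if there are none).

{Prompt, Locked, Start}

States satisfying auth: ∅.
States satisfying retry ∨ valid: {Prompt, Locked, Start}.
States satisfying E[auth U retry ∨ valid]: {Prompt, Locked, Start}.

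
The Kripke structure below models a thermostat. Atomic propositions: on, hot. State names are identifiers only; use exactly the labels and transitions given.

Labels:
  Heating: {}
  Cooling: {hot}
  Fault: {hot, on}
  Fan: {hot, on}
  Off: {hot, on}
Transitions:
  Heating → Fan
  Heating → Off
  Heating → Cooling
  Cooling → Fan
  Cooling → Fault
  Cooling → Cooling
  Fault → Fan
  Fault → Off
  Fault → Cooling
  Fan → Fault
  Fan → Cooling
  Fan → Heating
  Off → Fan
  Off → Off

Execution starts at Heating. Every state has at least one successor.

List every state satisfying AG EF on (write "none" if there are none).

States satisfying EF on: {Heating, Cooling, Fault, Fan, Off}.
States satisfying AG EF on: {Heating, Cooling, Fault, Fan, Off}.

{Heating, Cooling, Fault, Fan, Off}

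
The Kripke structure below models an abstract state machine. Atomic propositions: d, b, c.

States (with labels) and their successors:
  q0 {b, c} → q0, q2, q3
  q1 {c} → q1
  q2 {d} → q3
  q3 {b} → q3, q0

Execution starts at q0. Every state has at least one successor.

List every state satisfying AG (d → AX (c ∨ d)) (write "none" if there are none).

States satisfying d → AX (c ∨ d): {q0, q1, q3}.
States satisfying AG (d → AX (c ∨ d)): {q1}.

{q1}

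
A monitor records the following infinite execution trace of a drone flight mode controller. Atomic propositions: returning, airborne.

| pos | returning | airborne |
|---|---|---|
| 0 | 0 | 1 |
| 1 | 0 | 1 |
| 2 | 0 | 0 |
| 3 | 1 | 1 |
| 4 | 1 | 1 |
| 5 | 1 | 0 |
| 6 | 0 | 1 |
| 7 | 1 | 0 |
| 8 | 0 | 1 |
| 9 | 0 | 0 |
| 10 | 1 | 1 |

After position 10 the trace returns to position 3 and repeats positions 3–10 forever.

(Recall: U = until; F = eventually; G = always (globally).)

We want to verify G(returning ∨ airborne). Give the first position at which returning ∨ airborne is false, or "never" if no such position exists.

2

Check returning ∨ airborne at each position in order: 0 ✓, 1 ✓.
At position 2 the labels are {}, so returning ∨ airborne is false there. This is the first violation.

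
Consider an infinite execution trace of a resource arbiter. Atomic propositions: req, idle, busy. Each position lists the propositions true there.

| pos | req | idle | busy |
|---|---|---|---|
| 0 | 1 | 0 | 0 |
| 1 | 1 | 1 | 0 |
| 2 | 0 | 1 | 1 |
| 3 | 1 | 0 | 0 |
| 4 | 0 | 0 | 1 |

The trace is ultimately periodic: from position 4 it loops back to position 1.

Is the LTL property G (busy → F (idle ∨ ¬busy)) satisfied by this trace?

busy → F (idle ∨ ¬busy) holds at every position 0..4, and those are all positions ever visited, so G (busy → F (idle ∨ ¬busy)) holds.
Positions where busy holds: 2, 4.
Check F (idle ∨ ¬busy) at each: 2→ok, 4→ok.

Holds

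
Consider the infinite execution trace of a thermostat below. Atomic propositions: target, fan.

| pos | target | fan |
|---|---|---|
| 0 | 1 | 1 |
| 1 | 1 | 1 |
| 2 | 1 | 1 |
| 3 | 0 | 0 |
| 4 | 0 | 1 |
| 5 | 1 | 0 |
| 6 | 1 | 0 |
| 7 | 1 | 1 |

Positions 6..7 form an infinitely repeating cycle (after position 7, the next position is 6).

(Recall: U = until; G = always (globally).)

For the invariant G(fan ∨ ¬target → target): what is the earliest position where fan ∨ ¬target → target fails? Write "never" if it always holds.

3

Check fan ∨ ¬target → target at each position in order: 0 ✓, 1 ✓, 2 ✓.
At position 3 the labels are {}, so fan ∨ ¬target → target is false there. This is the first violation.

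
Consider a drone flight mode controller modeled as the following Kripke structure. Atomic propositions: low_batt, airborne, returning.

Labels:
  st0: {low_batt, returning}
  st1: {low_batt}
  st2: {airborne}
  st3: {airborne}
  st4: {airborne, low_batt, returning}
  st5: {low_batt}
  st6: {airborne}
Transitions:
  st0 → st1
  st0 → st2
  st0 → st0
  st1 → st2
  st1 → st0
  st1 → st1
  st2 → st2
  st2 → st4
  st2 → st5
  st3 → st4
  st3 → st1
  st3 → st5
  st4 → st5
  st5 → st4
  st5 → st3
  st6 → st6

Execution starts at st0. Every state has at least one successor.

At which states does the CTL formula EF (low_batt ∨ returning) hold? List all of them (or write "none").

States satisfying low_batt ∨ returning: {st0, st1, st4, st5}.
States satisfying EF (low_batt ∨ returning): {st0, st1, st2, st3, st4, st5}.

{st0, st1, st2, st3, st4, st5}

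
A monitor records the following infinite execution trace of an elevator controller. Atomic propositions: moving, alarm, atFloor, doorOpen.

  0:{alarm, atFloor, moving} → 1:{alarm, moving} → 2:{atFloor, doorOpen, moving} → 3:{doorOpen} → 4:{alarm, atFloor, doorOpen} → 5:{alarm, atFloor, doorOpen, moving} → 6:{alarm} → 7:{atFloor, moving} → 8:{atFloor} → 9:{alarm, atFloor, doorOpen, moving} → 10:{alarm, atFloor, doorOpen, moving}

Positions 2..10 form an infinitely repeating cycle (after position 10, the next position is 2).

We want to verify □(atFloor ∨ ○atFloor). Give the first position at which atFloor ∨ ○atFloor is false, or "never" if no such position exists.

atFloor ∨ ○atFloor holds at every position 0..10, and those are all the positions the trace ever visits, so the invariant □(atFloor ∨ ○atFloor) is never violated.

never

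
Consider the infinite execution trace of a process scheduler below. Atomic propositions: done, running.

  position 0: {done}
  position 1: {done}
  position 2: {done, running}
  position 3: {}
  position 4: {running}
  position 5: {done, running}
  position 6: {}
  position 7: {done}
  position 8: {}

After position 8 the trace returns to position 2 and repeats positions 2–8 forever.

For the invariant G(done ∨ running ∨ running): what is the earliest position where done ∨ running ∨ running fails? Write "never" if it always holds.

3

Check done ∨ running ∨ running at each position in order: 0 ✓, 1 ✓, 2 ✓.
At position 3 the labels are {}, so done ∨ running ∨ running is false there. This is the first violation.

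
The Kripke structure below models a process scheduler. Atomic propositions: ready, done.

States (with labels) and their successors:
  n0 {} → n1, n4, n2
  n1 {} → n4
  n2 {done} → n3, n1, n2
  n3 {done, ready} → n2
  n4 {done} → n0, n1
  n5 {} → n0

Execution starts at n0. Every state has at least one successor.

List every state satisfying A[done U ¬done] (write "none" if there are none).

{n0, n1, n4, n5}

States satisfying done: {n2, n3, n4}.
States satisfying ¬done: {n0, n1, n5}.
States satisfying A[done U ¬done]: {n0, n1, n4, n5}.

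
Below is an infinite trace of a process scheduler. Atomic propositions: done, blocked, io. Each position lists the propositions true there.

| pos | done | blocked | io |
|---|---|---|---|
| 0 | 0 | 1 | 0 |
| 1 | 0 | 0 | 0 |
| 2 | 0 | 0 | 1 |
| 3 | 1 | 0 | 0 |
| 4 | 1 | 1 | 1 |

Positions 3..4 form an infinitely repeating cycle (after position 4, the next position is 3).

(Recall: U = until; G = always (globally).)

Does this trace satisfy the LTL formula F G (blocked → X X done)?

G (blocked → X X done) holds at position 1, which is reachable from 0, so F G (blocked → X X done) holds.

Satisfied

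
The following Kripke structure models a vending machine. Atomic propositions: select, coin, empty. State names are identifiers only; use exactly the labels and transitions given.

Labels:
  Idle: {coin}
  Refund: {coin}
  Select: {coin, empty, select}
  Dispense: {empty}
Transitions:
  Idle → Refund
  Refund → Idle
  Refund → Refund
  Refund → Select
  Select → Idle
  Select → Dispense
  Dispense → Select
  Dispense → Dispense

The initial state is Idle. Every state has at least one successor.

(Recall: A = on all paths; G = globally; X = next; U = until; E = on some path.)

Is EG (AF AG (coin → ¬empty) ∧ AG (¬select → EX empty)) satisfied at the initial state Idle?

States satisfying AF AG (coin → ¬empty) ∧ AG (¬select → EX empty): ∅.
States satisfying EG (AF AG (coin → ¬empty) ∧ AG (¬select → EX empty)): ∅.
No suitable path/successor from Idle witnesses the formula.
Idle ∉ Sat(EG (AF AG (coin → ¬empty) ∧ AG (¬select → EX empty))).

No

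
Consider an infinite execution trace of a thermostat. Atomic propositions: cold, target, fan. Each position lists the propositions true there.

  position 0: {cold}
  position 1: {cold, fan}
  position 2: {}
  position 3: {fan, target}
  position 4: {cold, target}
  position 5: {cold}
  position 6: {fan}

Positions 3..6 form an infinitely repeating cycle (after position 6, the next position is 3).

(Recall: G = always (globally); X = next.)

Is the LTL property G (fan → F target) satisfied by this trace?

Satisfied

fan → F target holds at every position 0..6, and those are all positions ever visited, so G (fan → F target) holds.
Positions where fan holds: 1, 3, 6.
Check F target at each: 1→ok, 3→ok, 6→ok.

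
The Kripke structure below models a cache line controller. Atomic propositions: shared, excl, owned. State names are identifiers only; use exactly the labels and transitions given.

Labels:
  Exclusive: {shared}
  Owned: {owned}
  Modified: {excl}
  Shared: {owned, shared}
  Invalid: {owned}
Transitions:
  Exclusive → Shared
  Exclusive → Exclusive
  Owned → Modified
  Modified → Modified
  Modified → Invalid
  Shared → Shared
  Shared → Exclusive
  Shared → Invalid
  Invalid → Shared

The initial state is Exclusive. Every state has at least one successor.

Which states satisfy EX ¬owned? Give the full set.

States satisfying ¬owned: {Exclusive, Modified}.
States satisfying EX ¬owned: {Exclusive, Owned, Modified, Shared}.

{Exclusive, Owned, Modified, Shared}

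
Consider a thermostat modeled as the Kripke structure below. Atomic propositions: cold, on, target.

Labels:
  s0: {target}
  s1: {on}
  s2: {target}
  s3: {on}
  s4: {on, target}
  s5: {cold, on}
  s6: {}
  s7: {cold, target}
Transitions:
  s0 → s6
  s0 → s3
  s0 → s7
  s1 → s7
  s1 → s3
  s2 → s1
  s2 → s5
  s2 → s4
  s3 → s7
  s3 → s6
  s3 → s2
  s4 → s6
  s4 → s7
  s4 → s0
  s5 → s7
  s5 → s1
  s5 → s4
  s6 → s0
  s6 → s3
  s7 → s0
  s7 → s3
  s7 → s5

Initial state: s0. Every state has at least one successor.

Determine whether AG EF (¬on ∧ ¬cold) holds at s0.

Satisfied

States satisfying EF (¬on ∧ ¬cold): {s0, s1, s2, s3, s4, s5, s6, s7}.
States satisfying AG EF (¬on ∧ ¬cold): {s0, s1, s2, s3, s4, s5, s6, s7}.
Every state reachable from s0 satisfies EF (¬on ∧ ¬cold).
s0 ∈ Sat(AG EF (¬on ∧ ¬cold)).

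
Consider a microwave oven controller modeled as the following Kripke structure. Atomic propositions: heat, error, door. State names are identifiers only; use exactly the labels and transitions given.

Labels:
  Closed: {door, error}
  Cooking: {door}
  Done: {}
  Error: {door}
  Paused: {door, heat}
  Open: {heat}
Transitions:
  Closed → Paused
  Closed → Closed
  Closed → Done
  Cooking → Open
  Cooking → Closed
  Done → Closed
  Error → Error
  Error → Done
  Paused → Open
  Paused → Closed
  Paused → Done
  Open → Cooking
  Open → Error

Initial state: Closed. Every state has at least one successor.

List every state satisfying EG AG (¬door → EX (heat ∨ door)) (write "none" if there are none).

States satisfying AG (¬door → EX (heat ∨ door)): {Closed, Cooking, Done, Error, Paused, Open}.
States satisfying EG AG (¬door → EX (heat ∨ door)): {Closed, Cooking, Done, Error, Paused, Open}.

{Closed, Cooking, Done, Error, Paused, Open}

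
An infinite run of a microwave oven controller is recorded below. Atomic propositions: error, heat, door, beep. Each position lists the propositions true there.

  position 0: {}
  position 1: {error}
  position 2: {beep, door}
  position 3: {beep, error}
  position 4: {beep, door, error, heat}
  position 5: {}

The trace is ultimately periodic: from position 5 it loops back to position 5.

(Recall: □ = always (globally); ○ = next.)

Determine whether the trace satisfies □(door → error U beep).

door → error U beep holds at every position 0..5, and those are all positions ever visited, so □(door → error U beep) holds.
Positions where door holds: 2, 4.
Check error U beep at each: 2→ok, 4→ok.

Satisfied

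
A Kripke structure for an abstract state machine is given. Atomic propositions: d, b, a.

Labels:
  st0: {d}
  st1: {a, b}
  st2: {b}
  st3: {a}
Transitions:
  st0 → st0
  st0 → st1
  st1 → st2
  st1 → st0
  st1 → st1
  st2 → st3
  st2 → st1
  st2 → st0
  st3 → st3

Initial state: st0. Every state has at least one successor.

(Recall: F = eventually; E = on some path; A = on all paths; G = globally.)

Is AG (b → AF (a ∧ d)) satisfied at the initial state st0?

States satisfying b → AF (a ∧ d): {st0, st3}.
States satisfying AG (b → AF (a ∧ d)): {st3}.
st1 is reachable from st0 and violates b → AF (a ∧ d), so AG fails at st0.
st0 ∉ Sat(AG (b → AF (a ∧ d))).

No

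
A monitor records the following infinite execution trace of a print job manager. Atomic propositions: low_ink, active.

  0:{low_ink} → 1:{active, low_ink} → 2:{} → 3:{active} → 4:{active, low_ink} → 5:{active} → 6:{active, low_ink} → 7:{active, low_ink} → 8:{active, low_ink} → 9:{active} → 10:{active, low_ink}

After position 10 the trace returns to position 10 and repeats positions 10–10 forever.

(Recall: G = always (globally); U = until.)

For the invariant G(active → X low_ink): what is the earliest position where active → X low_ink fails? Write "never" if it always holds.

Check active → X low_ink at each position in order: 0 ✓.
At position 1 the labels are {active, low_ink} and the next position 2 has {}, so active → X low_ink is false there. This is the first violation.

1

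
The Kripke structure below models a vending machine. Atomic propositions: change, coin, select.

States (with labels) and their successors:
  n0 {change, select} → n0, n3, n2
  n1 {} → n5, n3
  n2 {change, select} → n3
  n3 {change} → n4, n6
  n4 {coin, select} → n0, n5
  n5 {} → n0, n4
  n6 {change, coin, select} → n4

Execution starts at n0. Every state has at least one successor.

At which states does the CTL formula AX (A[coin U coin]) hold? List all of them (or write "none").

{n3, n6}

States satisfying A[coin U coin]: {n4, n6}.
States satisfying AX (A[coin U coin]): {n3, n6}.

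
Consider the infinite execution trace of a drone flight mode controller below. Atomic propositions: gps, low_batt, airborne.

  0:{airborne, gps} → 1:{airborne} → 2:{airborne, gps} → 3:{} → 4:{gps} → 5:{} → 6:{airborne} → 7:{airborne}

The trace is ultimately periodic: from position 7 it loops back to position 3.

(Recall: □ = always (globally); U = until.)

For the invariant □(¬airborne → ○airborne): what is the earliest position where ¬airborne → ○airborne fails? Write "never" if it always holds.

Check ¬airborne → ○airborne at each position in order: 0 ✓, 1 ✓, 2 ✓.
At position 3 the labels are {} and the next position 4 has {gps}, so ¬airborne → ○airborne is false there. This is the first violation.

3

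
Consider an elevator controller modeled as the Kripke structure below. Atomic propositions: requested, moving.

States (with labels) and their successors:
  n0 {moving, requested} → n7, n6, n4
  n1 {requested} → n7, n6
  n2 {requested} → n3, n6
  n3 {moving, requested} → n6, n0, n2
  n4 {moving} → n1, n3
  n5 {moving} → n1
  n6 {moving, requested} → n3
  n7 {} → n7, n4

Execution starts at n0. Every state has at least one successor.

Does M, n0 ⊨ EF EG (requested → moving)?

States satisfying EG (requested → moving): {n0, n3, n4, n6, n7}.
States satisfying EF EG (requested → moving): {n0, n1, n2, n3, n4, n5, n6, n7}.
Some path from n0 reaches a state where EG (requested → moving) holds.
n0 ∈ Sat(EF EG (requested → moving)).

Yes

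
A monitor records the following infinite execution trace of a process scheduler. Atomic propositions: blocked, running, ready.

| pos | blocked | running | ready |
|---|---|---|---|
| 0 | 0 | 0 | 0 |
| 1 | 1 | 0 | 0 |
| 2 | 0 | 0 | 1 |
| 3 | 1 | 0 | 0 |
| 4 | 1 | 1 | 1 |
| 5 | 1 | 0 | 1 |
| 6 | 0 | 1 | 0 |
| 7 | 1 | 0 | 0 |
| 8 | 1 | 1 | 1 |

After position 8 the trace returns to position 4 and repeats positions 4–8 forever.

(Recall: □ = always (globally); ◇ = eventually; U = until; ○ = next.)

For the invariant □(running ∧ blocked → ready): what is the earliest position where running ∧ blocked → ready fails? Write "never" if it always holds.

running ∧ blocked → ready holds at every position 0..8, and those are all the positions the trace ever visits, so the invariant □(running ∧ blocked → ready) is never violated.

never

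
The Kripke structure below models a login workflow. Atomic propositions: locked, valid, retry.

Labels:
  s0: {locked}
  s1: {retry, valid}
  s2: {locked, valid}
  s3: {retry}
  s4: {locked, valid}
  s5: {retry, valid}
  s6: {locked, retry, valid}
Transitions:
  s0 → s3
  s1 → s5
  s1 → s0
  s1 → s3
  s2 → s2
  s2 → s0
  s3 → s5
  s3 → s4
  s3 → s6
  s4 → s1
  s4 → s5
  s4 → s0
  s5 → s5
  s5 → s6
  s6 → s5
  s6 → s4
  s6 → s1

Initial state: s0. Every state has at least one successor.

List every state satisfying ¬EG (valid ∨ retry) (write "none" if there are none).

{s0}

States satisfying valid ∨ retry: {s1, s2, s3, s4, s5, s6}.
States satisfying EG (valid ∨ retry): {s1, s2, s3, s4, s5, s6}.
States satisfying ¬EG (valid ∨ retry): {s0}.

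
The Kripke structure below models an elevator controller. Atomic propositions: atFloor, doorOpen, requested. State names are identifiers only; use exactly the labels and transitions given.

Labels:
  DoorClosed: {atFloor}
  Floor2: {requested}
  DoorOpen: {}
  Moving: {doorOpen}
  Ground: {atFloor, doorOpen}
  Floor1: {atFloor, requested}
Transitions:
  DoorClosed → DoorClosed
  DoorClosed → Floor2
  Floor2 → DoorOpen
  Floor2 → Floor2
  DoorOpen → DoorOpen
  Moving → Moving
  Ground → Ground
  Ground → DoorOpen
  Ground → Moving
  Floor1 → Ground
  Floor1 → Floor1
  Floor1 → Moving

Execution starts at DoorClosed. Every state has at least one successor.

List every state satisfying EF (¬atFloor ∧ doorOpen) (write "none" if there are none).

States satisfying ¬atFloor ∧ doorOpen: {Moving}.
States satisfying EF (¬atFloor ∧ doorOpen): {Moving, Ground, Floor1}.

{Moving, Ground, Floor1}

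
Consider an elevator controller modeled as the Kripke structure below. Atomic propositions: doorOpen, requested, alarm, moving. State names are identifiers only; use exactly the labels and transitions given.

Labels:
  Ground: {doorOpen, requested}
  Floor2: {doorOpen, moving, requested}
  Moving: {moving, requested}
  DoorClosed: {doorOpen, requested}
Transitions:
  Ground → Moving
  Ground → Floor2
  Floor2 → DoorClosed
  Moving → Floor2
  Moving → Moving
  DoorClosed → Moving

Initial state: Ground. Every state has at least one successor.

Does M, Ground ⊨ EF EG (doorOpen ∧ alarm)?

No

States satisfying EG (doorOpen ∧ alarm): ∅.
States satisfying EF EG (doorOpen ∧ alarm): ∅.
No suitable path/successor from Ground witnesses the formula.
Ground ∉ Sat(EF EG (doorOpen ∧ alarm)).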